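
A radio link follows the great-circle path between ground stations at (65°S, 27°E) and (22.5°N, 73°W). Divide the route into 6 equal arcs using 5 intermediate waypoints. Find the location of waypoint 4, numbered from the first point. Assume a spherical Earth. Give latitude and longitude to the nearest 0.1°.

≈ (11.9°S, 56.2°W)

From cos δ = sin φ₁ sin φ₂ + cos φ₁ cos φ₂ cos Δλ, the central angle is δ ≈ 1.998 rad (114.5°).
Interpolate at f = 4/6 with slerp weights a = sin((1−f)δ)/sin δ ≈ 0.679, b = sin(fδ)/sin δ ≈ 1.068.
p = a·p₁ + b·p₂ ≈ (0.544, -0.813, -0.207); φ = arcsin(p_z) ≈ -11.94°, λ = atan2(p_y, p_x) ≈ -56.21°.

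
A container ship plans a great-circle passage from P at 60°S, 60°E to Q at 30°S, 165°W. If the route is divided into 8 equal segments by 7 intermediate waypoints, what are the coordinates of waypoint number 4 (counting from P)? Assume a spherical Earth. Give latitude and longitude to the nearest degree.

≈ 65°S, 160°E

The haversine formula gives a central angle δ ≈ 1.444 rad (82.7°) between the endpoints.
Interpolate at f = 4/8 with slerp weights a = sin((1−f)δ)/sin δ ≈ 0.666, b = sin(fδ)/sin δ ≈ 0.666.
p = a·p₁ + b·p₂ ≈ (-0.391, 0.139, -0.910); φ = arcsin(p_z) ≈ -65.50°, λ = atan2(p_y, p_x) ≈ 160.40°.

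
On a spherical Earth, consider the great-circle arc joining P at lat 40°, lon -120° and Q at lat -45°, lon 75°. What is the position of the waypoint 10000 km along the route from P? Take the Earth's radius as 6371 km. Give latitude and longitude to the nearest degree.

Convert each endpoint to a unit vector on the sphere (x = cos φ cos λ, y = cos φ sin λ, z = sin φ).
The central angle between the endpoints is δ = arccos(p₁·p₂) ≈ 2.930 rad (167.9°). The total great-circle distance is δ·R ≈ 2.930 × 6371 ≈ 18668 km, so the target fraction is f = 10000/18668 ≈ 0.536.
Interpolate at f ≈ 0.536 with slerp weights a = sin((1−f)δ)/sin δ ≈ 4.661, b = sin(fδ)/sin δ ≈ 4.766.
p = a·p₁ + b·p₂ ≈ (-0.913, 0.163, -0.374); φ = arcsin(p_z) ≈ -21.96°, λ = atan2(p_y, p_x) ≈ 169.88°.

≈ lat -22°, lon 170°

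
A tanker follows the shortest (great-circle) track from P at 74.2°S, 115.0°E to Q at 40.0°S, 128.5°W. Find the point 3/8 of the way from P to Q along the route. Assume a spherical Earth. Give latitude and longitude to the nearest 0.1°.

≈ 72.4°S, 162.7°W

The haversine formula gives a central angle δ ≈ 1.018 rad (58.3°) between the endpoints.
Interpolate at f = 3/8 with slerp weights a = sin((1−f)δ)/sin δ ≈ 0.698, b = sin(fδ)/sin δ ≈ 0.438.
p = a·p₁ + b·p₂ ≈ (-0.289, -0.090, -0.953); φ = arcsin(p_z) ≈ -72.38°, λ = atan2(p_y, p_x) ≈ -162.68°.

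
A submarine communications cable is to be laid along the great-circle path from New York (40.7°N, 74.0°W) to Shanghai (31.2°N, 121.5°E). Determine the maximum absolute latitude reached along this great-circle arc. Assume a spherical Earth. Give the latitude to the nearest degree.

The great circle lies in the plane with unit normal n̂ = (p₁ × p₂)/|p₁ × p₂|.
Here n̂_z ≈ -0.181; the vertex latitude is φ_max = arccos|n̂_z| ≈ 79.6°.
Check via Clairaut: cos φ_max = |cos φ₁| · sin C = cos(40.7°)·sin(13.8°) ≈ 0.181, again giving ≈ 79.6°.

≈ 80°N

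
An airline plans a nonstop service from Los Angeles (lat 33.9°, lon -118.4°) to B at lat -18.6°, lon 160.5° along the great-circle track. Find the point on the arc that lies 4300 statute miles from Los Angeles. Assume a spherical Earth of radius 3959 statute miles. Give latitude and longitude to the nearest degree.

Write both endpoints as unit vectors p₁, p₂ with components (cos φ cos λ, cos φ sin λ, sin φ).
The central angle between the endpoints is δ = arccos(p₁·p₂) ≈ 1.627 rad (93.2°). The total great-circle distance is δ·R ≈ 1.627 × 3959 ≈ 6441 mi, so the target fraction is f = 4300/6441 ≈ 0.668.
Interpolate at f ≈ 0.668 with slerp weights a = sin((1−f)δ)/sin δ ≈ 0.516, b = sin(fδ)/sin δ ≈ 0.886.
p = a·p₁ + b·p₂ ≈ (-0.995, -0.096, 0.005); φ = arcsin(p_z) ≈ 0.28°, λ = atan2(p_y, p_x) ≈ -174.48°.

≈ lat 0°, lon -174°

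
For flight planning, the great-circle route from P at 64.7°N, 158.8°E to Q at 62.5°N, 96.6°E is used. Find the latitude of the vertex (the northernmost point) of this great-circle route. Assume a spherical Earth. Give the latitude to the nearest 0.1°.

≈ 67.1°N

The great circle lies in the plane with unit normal n̂ = (p₁ × p₂)/|p₁ × p₂|.
Here n̂_z ≈ -0.390; the vertex latitude is φ_max = arccos|n̂_z| ≈ 67.1°.
Check via Clairaut: cos φ_max = |cos φ₁| · sin C = cos(64.7°)·sin(65.7°) ≈ 0.390, again giving ≈ 67.1°.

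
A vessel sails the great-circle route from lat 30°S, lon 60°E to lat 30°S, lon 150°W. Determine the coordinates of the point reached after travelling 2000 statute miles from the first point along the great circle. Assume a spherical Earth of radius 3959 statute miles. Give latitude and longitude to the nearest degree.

Write both endpoints as unit vectors p₁, p₂ with components (cos φ cos λ, cos φ sin λ, sin φ).
The central angle between the endpoints is δ = arccos(p₁·p₂) ≈ 1.982 rad (113.5°). The total great-circle distance is δ·R ≈ 1.982 × 3959 ≈ 7846 mi, so the target fraction is f = 2000/7846 ≈ 0.255.
Interpolate at f ≈ 0.255 with slerp weights a = sin((1−f)δ)/sin δ ≈ 1.086, b = sin(fδ)/sin δ ≈ 0.528.
p = a·p₁ + b·p₂ ≈ (0.074, 0.586, -0.807); φ = arcsin(p_z) ≈ -53.80°, λ = atan2(p_y, p_x) ≈ 82.77°.

≈ lat 54°S, lon 83°E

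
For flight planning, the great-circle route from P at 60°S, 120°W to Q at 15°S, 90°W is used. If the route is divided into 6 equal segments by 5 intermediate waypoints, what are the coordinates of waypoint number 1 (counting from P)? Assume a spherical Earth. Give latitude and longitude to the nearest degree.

≈ 53°S, 111°W

Write both endpoints as unit vectors p₁, p₂ with components (cos φ cos λ, cos φ sin λ, sin φ).
The central angle between the endpoints is δ = arccos(p₁·p₂) ≈ 0.873 rad (50.0°).
Interpolate at f = 1/6 with slerp weights a = sin((1−f)δ)/sin δ ≈ 0.868, b = sin(fδ)/sin δ ≈ 0.189.
p = a·p₁ + b·p₂ ≈ (-0.217, -0.559, -0.801); φ = arcsin(p_z) ≈ -53.18°, λ = atan2(p_y, p_x) ≈ -111.23°.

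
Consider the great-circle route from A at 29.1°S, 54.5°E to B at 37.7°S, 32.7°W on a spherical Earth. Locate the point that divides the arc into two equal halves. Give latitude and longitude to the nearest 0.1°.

Write both endpoints as unit vectors p₁, p₂ with components (cos φ cos λ, cos φ sin λ, sin φ).
The central angle between the endpoints is δ = arccos(p₁·p₂) ≈ 1.233 rad (70.7°).
Interpolate at f = 1/2 with slerp weights a = sin((1−f)δ)/sin δ ≈ 0.613, b = sin(fδ)/sin δ ≈ 0.613.
p = a·p₁ + b·p₂ ≈ (0.719, 0.174, -0.673); φ = arcsin(p_z) ≈ -42.29°, λ = atan2(p_y, p_x) ≈ 13.60°.

≈ 42.3°S, 13.6°E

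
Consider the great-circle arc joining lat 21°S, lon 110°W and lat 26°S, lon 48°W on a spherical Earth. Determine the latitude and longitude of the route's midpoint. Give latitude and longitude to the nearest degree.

≈ lat 27°S, lon 80°W

Convert each endpoint to a unit vector on the sphere (x = cos φ cos λ, y = cos φ sin λ, z = sin φ).
The central angle between the endpoints is δ = arccos(p₁·p₂) ≈ 0.987 rad (56.6°).
Interpolate at f = 1/2 with slerp weights a = sin((1−f)δ)/sin δ ≈ 0.568, b = sin(fδ)/sin δ ≈ 0.568.
p = a·p₁ + b·p₂ ≈ (0.160, -0.877, -0.452); φ = arcsin(p_z) ≈ -26.90°, λ = atan2(p_y, p_x) ≈ -79.65°.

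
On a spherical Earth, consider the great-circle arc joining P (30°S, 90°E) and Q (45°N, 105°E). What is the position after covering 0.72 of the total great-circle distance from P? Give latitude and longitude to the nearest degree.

From cos δ = sin φ₁ sin φ₂ + cos φ₁ cos φ₂ cos Δλ, the central angle is δ ≈ 1.331 rad (76.2°).
Interpolate at f = 0.72 with slerp weights a = sin((1−f)δ)/sin δ ≈ 0.375, b = sin(fδ)/sin δ ≈ 0.842.
p = a·p₁ + b·p₂ ≈ (-0.154, 0.900, 0.408); φ = arcsin(p_z) ≈ 24.09°, λ = atan2(p_y, p_x) ≈ 99.72°.

≈ (24°N, 100°E)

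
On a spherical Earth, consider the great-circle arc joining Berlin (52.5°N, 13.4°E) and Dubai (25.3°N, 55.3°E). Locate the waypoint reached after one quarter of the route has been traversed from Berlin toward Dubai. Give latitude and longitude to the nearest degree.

From cos δ = sin φ₁ sin φ₂ + cos φ₁ cos φ₂ cos Δλ, the central angle is δ ≈ 0.725 rad (41.5°).
Interpolate at f = 1/4 with slerp weights a = sin((1−f)δ)/sin δ ≈ 0.780, b = sin(fδ)/sin δ ≈ 0.272.
p = a·p₁ + b·p₂ ≈ (0.602, 0.312, 0.735); φ = arcsin(p_z) ≈ 47.31°, λ = atan2(p_y, p_x) ≈ 27.41°.

≈ 47°N, 27°E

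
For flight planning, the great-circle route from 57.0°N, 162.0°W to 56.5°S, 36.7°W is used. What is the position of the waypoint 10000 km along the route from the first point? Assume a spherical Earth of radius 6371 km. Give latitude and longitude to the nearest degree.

From cos δ = sin φ₁ sin φ₂ + cos φ₁ cos φ₂ cos Δλ, the central angle is δ ≈ 2.632 rad (150.8°). The total great-circle distance is δ·R ≈ 2.632 × 6371 ≈ 16770 km, so the target fraction is f = 10000/16770 ≈ 0.596.
Interpolate at f ≈ 0.596 with slerp weights a = sin((1−f)δ)/sin δ ≈ 1.792, b = sin(fδ)/sin δ ≈ 2.051.
p = a·p₁ + b·p₂ ≈ (-0.021, -0.978, -0.208); φ = arcsin(p_z) ≈ -11.98°, λ = atan2(p_y, p_x) ≈ -91.20°.

≈ 12°S, 91°W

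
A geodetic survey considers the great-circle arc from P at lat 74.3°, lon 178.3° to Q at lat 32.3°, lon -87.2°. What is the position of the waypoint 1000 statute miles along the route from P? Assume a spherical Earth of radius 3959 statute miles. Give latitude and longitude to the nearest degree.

The haversine formula gives a central angle δ ≈ 1.051 rad (60.2°) between the endpoints. The total great-circle distance is δ·R ≈ 1.051 × 3959 ≈ 4162 mi, so the target fraction is f = 1000/4162 ≈ 0.240.
Interpolate at f ≈ 0.240 with slerp weights a = sin((1−f)δ)/sin δ ≈ 0.825, b = sin(fδ)/sin δ ≈ 0.288.
p = a·p₁ + b·p₂ ≈ (-0.211, -0.236, 0.948); φ = arcsin(p_z) ≈ 71.51°, λ = atan2(p_y, p_x) ≈ -131.79°.

≈ lat 72°, lon -132°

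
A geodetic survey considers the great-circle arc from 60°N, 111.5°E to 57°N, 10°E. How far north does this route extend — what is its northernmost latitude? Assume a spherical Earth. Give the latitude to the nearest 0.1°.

≈ 68.9°N

The great circle lies in the plane with unit normal n̂ = (p₁ × p₂)/|p₁ × p₂|.
Here n̂_z ≈ -0.360; the vertex latitude is φ_max = arccos|n̂_z| ≈ 68.9°.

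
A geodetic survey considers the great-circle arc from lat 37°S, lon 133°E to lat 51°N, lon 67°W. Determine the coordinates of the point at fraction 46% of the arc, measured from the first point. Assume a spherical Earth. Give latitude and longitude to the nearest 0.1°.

Convert each endpoint to a unit vector on the sphere (x = cos φ cos λ, y = cos φ sin λ, z = sin φ).
The central angle between the endpoints is δ = arccos(p₁·p₂) ≈ 2.793 rad (160.0°).
Interpolate at f = 0.46 with slerp weights a = sin((1−f)δ)/sin δ ≈ 2.925, b = sin(fδ)/sin δ ≈ 2.812.
p = a·p₁ + b·p₂ ≈ (-0.902, 0.080, 0.425); φ = arcsin(p_z) ≈ 25.14°, λ = atan2(p_y, p_x) ≈ 174.96°.

≈ lat 25.1°N, lon 175.0°E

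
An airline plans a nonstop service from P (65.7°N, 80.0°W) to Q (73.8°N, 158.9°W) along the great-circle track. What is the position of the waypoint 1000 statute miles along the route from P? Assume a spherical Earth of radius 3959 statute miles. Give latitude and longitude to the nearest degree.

The haversine formula gives a central angle δ ≈ 0.457 rad (26.2°) between the endpoints. The total great-circle distance is δ·R ≈ 0.457 × 3959 ≈ 1810 mi, so the target fraction is f = 1000/1810 ≈ 0.553.
Interpolate at f ≈ 0.553 with slerp weights a = sin((1−f)δ)/sin δ ≈ 0.460, b = sin(fδ)/sin δ ≈ 0.566.
p = a·p₁ + b·p₂ ≈ (-0.114, -0.243, 0.963); φ = arcsin(p_z) ≈ 74.40°, λ = atan2(p_y, p_x) ≈ -115.19°.

≈ (74°N, 115°W)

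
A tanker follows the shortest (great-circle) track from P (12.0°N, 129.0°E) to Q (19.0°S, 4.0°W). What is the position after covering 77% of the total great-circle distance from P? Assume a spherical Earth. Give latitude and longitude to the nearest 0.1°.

From cos δ = sin φ₁ sin φ₂ + cos φ₁ cos φ₂ cos Δλ, the central angle is δ ≈ 2.344 rad (134.3°).
Interpolate at f = 0.77 with slerp weights a = sin((1−f)δ)/sin δ ≈ 0.717, b = sin(fδ)/sin δ ≈ 1.359.
p = a·p₁ + b·p₂ ≈ (0.840, 0.456, -0.293); φ = arcsin(p_z) ≈ -17.06°, λ = atan2(p_y, p_x) ≈ 28.47°.

≈ (17.1°S, 28.5°E)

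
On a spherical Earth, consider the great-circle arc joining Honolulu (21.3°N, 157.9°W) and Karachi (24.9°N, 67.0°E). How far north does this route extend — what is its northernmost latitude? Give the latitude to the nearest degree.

≈ 48°N

The great circle lies in the plane with unit normal n̂ = (p₁ × p₂)/|p₁ × p₂|.
Here n̂_z ≈ -0.666; the vertex latitude is φ_max = arccos|n̂_z| ≈ 48.2°.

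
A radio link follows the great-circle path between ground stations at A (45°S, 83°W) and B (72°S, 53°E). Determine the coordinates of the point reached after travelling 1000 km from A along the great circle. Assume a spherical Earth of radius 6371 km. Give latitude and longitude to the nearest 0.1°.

Write both endpoints as unit vectors p₁, p₂ with components (cos φ cos λ, cos φ sin λ, sin φ).
The central angle between the endpoints is δ = arccos(p₁·p₂) ≈ 1.029 rad (59.0°). The total great-circle distance is δ·R ≈ 1.029 × 6371 ≈ 6558 km, so the target fraction is f = 1000/6558 ≈ 0.152.
Interpolate at f ≈ 0.152 with slerp weights a = sin((1−f)δ)/sin δ ≈ 0.894, b = sin(fδ)/sin δ ≈ 0.182.
p = a·p₁ + b·p₂ ≈ (0.111, -0.582, -0.805); φ = arcsin(p_z) ≈ -53.65°, λ = atan2(p_y, p_x) ≈ -79.21°.

≈ (53.7°S, 79.2°W)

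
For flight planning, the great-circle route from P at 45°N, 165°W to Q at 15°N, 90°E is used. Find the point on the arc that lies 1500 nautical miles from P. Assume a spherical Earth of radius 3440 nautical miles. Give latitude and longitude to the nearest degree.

Write both endpoints as unit vectors p₁, p₂ with components (cos φ cos λ, cos φ sin λ, sin φ).
The central angle between the endpoints is δ = arccos(p₁·p₂) ≈ 1.565 rad (89.6°). The total great-circle distance is δ·R ≈ 1.565 × 3440 ≈ 5382 nmi, so the target fraction is f = 1500/5382 ≈ 0.279.
Interpolate at f ≈ 0.279 with slerp weights a = sin((1−f)δ)/sin δ ≈ 0.904, b = sin(fδ)/sin δ ≈ 0.422.
p = a·p₁ + b·p₂ ≈ (-0.617, 0.243, 0.748); φ = arcsin(p_z) ≈ 48.45°, λ = atan2(p_y, p_x) ≈ 158.55°.

≈ 48°N, 159°E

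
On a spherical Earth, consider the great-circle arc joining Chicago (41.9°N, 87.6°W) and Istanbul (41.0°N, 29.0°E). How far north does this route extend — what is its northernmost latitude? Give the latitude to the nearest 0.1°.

The great circle lies in the plane with unit normal n̂ = (p₁ × p₂)/|p₁ × p₂|.
Here n̂_z ≈ +0.511; the vertex latitude is φ_max = arccos|n̂_z| ≈ 59.3°.

≈ 59.3°N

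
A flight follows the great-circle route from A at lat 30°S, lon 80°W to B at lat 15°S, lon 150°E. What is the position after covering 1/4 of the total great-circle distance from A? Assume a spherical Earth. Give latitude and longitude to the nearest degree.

Write both endpoints as unit vectors p₁, p₂ with components (cos φ cos λ, cos φ sin λ, sin φ).
The central angle between the endpoints is δ = arccos(p₁·p₂) ≈ 1.991 rad (114.1°).
Interpolate at f = 1/4 with slerp weights a = sin((1−f)δ)/sin δ ≈ 1.092, b = sin(fδ)/sin δ ≈ 0.523.
p = a·p₁ + b·p₂ ≈ (-0.273, -0.679, -0.681); φ = arcsin(p_z) ≈ -42.96°, λ = atan2(p_y, p_x) ≈ -111.93°.

≈ lat 43°S, lon 112°W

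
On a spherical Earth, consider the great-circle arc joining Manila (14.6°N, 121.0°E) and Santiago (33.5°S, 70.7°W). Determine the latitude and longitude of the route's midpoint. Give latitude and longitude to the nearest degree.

The haversine formula gives a central angle δ ≈ 2.763 rad (158.3°) between the endpoints.
Interpolate at f = 1/2 with slerp weights a = sin((1−f)δ)/sin δ ≈ 2.660, b = sin(fδ)/sin δ ≈ 2.660.
p = a·p₁ + b·p₂ ≈ (-0.593, 0.113, -0.798); φ = arcsin(p_z) ≈ -52.90°, λ = atan2(p_y, p_x) ≈ 169.21°.

≈ 53°S, 169°E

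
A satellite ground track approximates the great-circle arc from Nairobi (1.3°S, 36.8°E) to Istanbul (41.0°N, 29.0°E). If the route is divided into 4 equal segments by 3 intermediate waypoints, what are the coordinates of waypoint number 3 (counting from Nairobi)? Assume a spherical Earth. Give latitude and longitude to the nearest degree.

From cos δ = sin φ₁ sin φ₂ + cos φ₁ cos φ₂ cos Δλ, the central angle is δ ≈ 0.749 rad (42.9°).
Interpolate at f = 3/4 with slerp weights a = sin((1−f)δ)/sin δ ≈ 0.273, b = sin(fδ)/sin δ ≈ 0.782.
p = a·p₁ + b·p₂ ≈ (0.735, 0.450, 0.507); φ = arcsin(p_z) ≈ 30.46°, λ = atan2(p_y, p_x) ≈ 31.47°.

≈ (30°N, 31°E)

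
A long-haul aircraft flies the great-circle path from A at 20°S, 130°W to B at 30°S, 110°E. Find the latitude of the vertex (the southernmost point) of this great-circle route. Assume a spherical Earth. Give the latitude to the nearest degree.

≈ 44°S

The great circle lies in the plane with unit normal n̂ = (p₁ × p₂)/|p₁ × p₂|.
Here n̂_z ≈ -0.725; the vertex latitude is φ_max = arccos|n̂_z| ≈ 43.5°.
Check via Clairaut: cos φ_max = |cos φ₁| · sin C = cos(20.0°)·sin(129.5°) ≈ 0.725, again giving ≈ 43.5°.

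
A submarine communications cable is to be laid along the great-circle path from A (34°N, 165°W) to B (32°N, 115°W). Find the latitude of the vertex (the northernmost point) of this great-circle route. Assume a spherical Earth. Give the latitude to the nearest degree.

The great circle lies in the plane with unit normal n̂ = (p₁ × p₂)/|p₁ × p₂|.
Here n̂_z ≈ +0.812; the vertex latitude is φ_max = arccos|n̂_z| ≈ 35.7°.

≈ 36°N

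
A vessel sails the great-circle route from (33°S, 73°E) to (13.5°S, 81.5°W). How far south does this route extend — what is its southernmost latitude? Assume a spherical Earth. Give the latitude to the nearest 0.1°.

The great circle lies in the plane with unit normal n̂ = (p₁ × p₂)/|p₁ × p₂|.
Here n̂_z ≈ -0.443; the vertex latitude is φ_max = arccos|n̂_z| ≈ 63.7°.
Check via Clairaut: cos φ_max = |cos φ₁| · sin C = cos(33.0°)·sin(148.1°) ≈ 0.443, again giving ≈ 63.7°.

≈ 63.7°S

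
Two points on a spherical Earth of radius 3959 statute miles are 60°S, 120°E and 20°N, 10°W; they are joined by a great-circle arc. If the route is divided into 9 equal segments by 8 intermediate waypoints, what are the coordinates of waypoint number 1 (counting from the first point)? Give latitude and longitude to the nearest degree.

Write both endpoints as unit vectors p₁, p₂ with components (cos φ cos λ, cos φ sin λ, sin φ).
The central angle between the endpoints is δ = arccos(p₁·p₂) ≈ 2.212 rad (126.7°).
Interpolate at f = 1/9 with slerp weights a = sin((1−f)δ)/sin δ ≈ 1.152, b = sin(fδ)/sin δ ≈ 0.304.
p = a·p₁ + b·p₂ ≈ (-0.007, 0.449, -0.893); φ = arcsin(p_z) ≈ -63.31°, λ = atan2(p_y, p_x) ≈ 90.88°.

≈ 63°S, 91°E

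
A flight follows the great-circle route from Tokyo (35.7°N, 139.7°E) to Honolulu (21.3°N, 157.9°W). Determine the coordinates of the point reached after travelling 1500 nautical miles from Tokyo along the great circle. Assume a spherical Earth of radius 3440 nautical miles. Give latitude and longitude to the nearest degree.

≈ 33°N, 170°E

The haversine formula gives a central angle δ ≈ 0.973 rad (55.8°) between the endpoints. The total great-circle distance is δ·R ≈ 0.973 × 3440 ≈ 3348 nmi, so the target fraction is f = 1500/3348 ≈ 0.448.
Interpolate at f ≈ 0.448 with slerp weights a = sin((1−f)δ)/sin δ ≈ 0.619, b = sin(fδ)/sin δ ≈ 0.511.
p = a·p₁ + b·p₂ ≈ (-0.824, 0.146, 0.547); φ = arcsin(p_z) ≈ 33.15°, λ = atan2(p_y, p_x) ≈ 169.95°.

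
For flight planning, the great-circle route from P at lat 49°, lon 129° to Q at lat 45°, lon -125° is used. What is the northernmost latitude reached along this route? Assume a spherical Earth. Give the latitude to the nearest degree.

≈ 61°

The great circle lies in the plane with unit normal n̂ = (p₁ × p₂)/|p₁ × p₂|.
Here n̂_z ≈ +0.488; the vertex latitude is φ_max = arccos|n̂_z| ≈ 60.8°.
Check via Clairaut: cos φ_max = |cos φ₁| · sin C = cos(49.0°)·sin(48.0°) ≈ 0.488, again giving ≈ 60.8°.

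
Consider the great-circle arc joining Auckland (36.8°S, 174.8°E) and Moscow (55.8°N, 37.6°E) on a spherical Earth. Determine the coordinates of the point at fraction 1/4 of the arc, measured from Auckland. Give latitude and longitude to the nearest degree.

≈ 8°S, 151°E

Write both endpoints as unit vectors p₁, p₂ with components (cos φ cos λ, cos φ sin λ, sin φ).
The central angle between the endpoints is δ = arccos(p₁·p₂) ≈ 2.542 rad (145.7°).
Interpolate at f = 1/4 with slerp weights a = sin((1−f)δ)/sin δ ≈ 1.674, b = sin(fδ)/sin δ ≈ 1.052.
p = a·p₁ + b·p₂ ≈ (-0.866, 0.482, -0.132); φ = arcsin(p_z) ≈ -7.60°, λ = atan2(p_y, p_x) ≈ 150.88°.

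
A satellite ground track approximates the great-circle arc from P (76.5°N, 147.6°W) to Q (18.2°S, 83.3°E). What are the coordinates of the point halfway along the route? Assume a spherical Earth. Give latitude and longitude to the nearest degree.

The haversine formula gives a central angle δ ≈ 2.030 rad (116.3°) between the endpoints.
Interpolate at f = 1/2 with slerp weights a = sin((1−f)δ)/sin δ ≈ 0.948, b = sin(fδ)/sin δ ≈ 0.948.
p = a·p₁ + b·p₂ ≈ (-0.082, 0.776, 0.626); φ = arcsin(p_z) ≈ 38.73°, λ = atan2(p_y, p_x) ≈ 96.02°.

≈ (39°N, 96°E)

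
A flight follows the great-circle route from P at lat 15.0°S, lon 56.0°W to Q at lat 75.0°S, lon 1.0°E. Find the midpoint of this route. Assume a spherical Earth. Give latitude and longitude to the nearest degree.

≈ lat 47°S, lon 45°W

Write both endpoints as unit vectors p₁, p₂ with components (cos φ cos λ, cos φ sin λ, sin φ).
The central angle between the endpoints is δ = arccos(p₁·p₂) ≈ 1.174 rad (67.3°).
Interpolate at f = 1/2 with slerp weights a = sin((1−f)δ)/sin δ ≈ 0.601, b = sin(fδ)/sin δ ≈ 0.601.
p = a·p₁ + b·p₂ ≈ (0.480, -0.478, -0.736); φ = arcsin(p_z) ≈ -47.36°, λ = atan2(p_y, p_x) ≈ -44.90°.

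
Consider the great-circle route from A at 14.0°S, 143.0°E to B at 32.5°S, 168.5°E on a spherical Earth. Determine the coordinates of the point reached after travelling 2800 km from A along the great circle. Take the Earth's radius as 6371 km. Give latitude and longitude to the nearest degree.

≈ 30°S, 164°E

Convert each endpoint to a unit vector on the sphere (x = cos φ cos λ, y = cos φ sin λ, z = sin φ).
The central angle between the endpoints is δ = arccos(p₁·p₂) ≈ 0.518 rad (29.7°). The total great-circle distance is δ·R ≈ 0.518 × 6371 ≈ 3303 km, so the target fraction is f = 2800/3303 ≈ 0.848.
Interpolate at f ≈ 0.848 with slerp weights a = sin((1−f)δ)/sin δ ≈ 0.159, b = sin(fδ)/sin δ ≈ 0.859.
p = a·p₁ + b·p₂ ≈ (-0.833, 0.237, -0.500); φ = arcsin(p_z) ≈ -29.99°, λ = atan2(p_y, p_x) ≈ 164.10°.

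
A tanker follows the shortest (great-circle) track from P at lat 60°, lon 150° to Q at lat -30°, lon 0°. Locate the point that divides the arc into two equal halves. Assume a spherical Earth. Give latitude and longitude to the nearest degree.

≈ lat 36°, lon 30°

Convert each endpoint to a unit vector on the sphere (x = cos φ cos λ, y = cos φ sin λ, z = sin φ).
The central angle between the endpoints is δ = arccos(p₁·p₂) ≈ 2.512 rad (143.9°).
Interpolate at f = 1/2 with slerp weights a = sin((1−f)δ)/sin δ ≈ 1.614, b = sin(fδ)/sin δ ≈ 1.614.
p = a·p₁ + b·p₂ ≈ (0.699, 0.403, 0.591); φ = arcsin(p_z) ≈ 36.21°, λ = atan2(p_y, p_x) ≈ 30.00°.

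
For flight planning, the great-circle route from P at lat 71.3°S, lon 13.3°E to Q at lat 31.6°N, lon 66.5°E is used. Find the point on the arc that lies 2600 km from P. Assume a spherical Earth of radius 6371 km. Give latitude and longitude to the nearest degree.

≈ lat 51°S, lon 41°E

The haversine formula gives a central angle δ ≈ 1.910 rad (109.4°) between the endpoints. The total great-circle distance is δ·R ≈ 1.910 × 6371 ≈ 12169 km, so the target fraction is f = 2600/12169 ≈ 0.214.
Interpolate at f ≈ 0.214 with slerp weights a = sin((1−f)δ)/sin δ ≈ 1.058, b = sin(fδ)/sin δ ≈ 0.421.
p = a·p₁ + b·p₂ ≈ (0.473, 0.407, -0.782); φ = arcsin(p_z) ≈ -51.40°, λ = atan2(p_y, p_x) ≈ 40.69°.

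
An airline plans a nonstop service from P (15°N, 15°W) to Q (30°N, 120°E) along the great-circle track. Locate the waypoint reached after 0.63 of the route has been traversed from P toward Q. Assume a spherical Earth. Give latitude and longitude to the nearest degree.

The haversine formula gives a central angle δ ≈ 2.051 rad (117.5°) between the endpoints.
Interpolate at f = 0.63 with slerp weights a = sin((1−f)δ)/sin δ ≈ 0.776, b = sin(fδ)/sin δ ≈ 1.084.
p = a·p₁ + b·p₂ ≈ (0.255, 0.619, 0.743); φ = arcsin(p_z) ≈ 47.98°, λ = atan2(p_y, p_x) ≈ 67.65°.

≈ (48°N, 68°E)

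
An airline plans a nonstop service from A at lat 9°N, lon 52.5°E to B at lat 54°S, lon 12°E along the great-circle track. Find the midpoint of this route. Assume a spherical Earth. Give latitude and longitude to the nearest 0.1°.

≈ lat 23.7°S, lon 37.6°E

Convert each endpoint to a unit vector on the sphere (x = cos φ cos λ, y = cos φ sin λ, z = sin φ).
The central angle between the endpoints is δ = arccos(p₁·p₂) ≈ 1.250 rad (71.6°).
Interpolate at f = 1/2 with slerp weights a = sin((1−f)δ)/sin δ ≈ 0.617, b = sin(fδ)/sin δ ≈ 0.617.
p = a·p₁ + b·p₂ ≈ (0.725, 0.559, -0.402); φ = arcsin(p_z) ≈ -23.73°, λ = atan2(p_y, p_x) ≈ 37.60°.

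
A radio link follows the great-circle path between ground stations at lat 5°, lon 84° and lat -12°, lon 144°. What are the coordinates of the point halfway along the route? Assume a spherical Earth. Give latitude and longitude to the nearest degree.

≈ lat -4°, lon 114°

Convert each endpoint to a unit vector on the sphere (x = cos φ cos λ, y = cos φ sin λ, z = sin φ).
The central angle between the endpoints is δ = arccos(p₁·p₂) ≈ 1.083 rad (62.0°).
Interpolate at f = 1/2 with slerp weights a = sin((1−f)δ)/sin δ ≈ 0.583, b = sin(fδ)/sin δ ≈ 0.583.
p = a·p₁ + b·p₂ ≈ (-0.401, 0.913, -0.070); φ = arcsin(p_z) ≈ -4.04°, λ = atan2(p_y, p_x) ≈ 113.70°.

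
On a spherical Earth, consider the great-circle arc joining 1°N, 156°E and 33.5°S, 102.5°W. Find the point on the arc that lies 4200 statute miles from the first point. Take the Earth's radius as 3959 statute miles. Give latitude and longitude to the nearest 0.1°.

≈ 28.6°S, 148.4°W

Write both endpoints as unit vectors p₁, p₂ with components (cos φ cos λ, cos φ sin λ, sin φ).
The central angle between the endpoints is δ = arccos(p₁·p₂) ≈ 1.748 rad (100.1°). The total great-circle distance is δ·R ≈ 1.748 × 3959 ≈ 6919 mi, so the target fraction is f = 4200/6919 ≈ 0.607.
Interpolate at f ≈ 0.607 with slerp weights a = sin((1−f)δ)/sin δ ≈ 0.644, b = sin(fδ)/sin δ ≈ 0.887.
p = a·p₁ + b·p₂ ≈ (-0.748, -0.460, -0.478); φ = arcsin(p_z) ≈ -28.56°, λ = atan2(p_y, p_x) ≈ -148.43°.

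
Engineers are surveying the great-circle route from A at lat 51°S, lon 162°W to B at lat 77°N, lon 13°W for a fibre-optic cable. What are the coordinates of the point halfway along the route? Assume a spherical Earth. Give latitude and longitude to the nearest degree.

From cos δ = sin φ₁ sin φ₂ + cos φ₁ cos φ₂ cos Δλ, the central angle is δ ≈ 2.644 rad (151.5°).
Interpolate at f = 1/2 with slerp weights a = sin((1−f)δ)/sin δ ≈ 2.029, b = sin(fδ)/sin δ ≈ 2.029.
p = a·p₁ + b·p₂ ≈ (-0.770, -0.497, 0.400); φ = arcsin(p_z) ≈ 23.59°, λ = atan2(p_y, p_x) ≈ -147.13°.

≈ lat 24°N, lon 147°W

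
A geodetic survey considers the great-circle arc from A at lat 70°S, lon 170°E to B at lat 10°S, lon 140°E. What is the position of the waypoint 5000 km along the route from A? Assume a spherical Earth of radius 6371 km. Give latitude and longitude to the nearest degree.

Convert each endpoint to a unit vector on the sphere (x = cos φ cos λ, y = cos φ sin λ, z = sin φ).
The central angle between the endpoints is δ = arccos(p₁·p₂) ≈ 1.099 rad (62.9°). The total great-circle distance is δ·R ≈ 1.099 × 6371 ≈ 6999 km, so the target fraction is f = 5000/6999 ≈ 0.714.
Interpolate at f ≈ 0.714 with slerp weights a = sin((1−f)δ)/sin δ ≈ 0.347, b = sin(fδ)/sin δ ≈ 0.794.
p = a·p₁ + b·p₂ ≈ (-0.715, 0.523, -0.463); φ = arcsin(p_z) ≈ -27.61°, λ = atan2(p_y, p_x) ≈ 143.83°.

≈ lat 28°S, lon 144°E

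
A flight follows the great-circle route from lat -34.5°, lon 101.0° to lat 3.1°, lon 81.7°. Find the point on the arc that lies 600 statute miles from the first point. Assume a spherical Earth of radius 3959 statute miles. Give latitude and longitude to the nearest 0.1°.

Convert each endpoint to a unit vector on the sphere (x = cos φ cos λ, y = cos φ sin λ, z = sin φ).
The central angle between the endpoints is δ = arccos(p₁·p₂) ≈ 0.729 rad (41.8°). The total great-circle distance is δ·R ≈ 0.729 × 3959 ≈ 2885 mi, so the target fraction is f = 600/2885 ≈ 0.208.
Interpolate at f ≈ 0.208 with slerp weights a = sin((1−f)δ)/sin δ ≈ 0.819, b = sin(fδ)/sin δ ≈ 0.227.
p = a·p₁ + b·p₂ ≈ (-0.096, 0.887, -0.452); φ = arcsin(p_z) ≈ -26.86°, λ = atan2(p_y, p_x) ≈ 96.19°.

≈ lat -26.9°, lon 96.2°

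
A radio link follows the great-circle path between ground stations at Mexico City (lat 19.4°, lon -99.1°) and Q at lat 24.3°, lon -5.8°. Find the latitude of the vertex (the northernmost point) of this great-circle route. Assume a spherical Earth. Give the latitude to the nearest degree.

The great circle lies in the plane with unit normal n̂ = (p₁ × p₂)/|p₁ × p₂|.
Here n̂_z ≈ +0.862; the vertex latitude is φ_max = arccos|n̂_z| ≈ 30.5°.
Check via Clairaut: cos φ_max = |cos φ₁| · sin C = cos(19.4°)·sin(66.0°) ≈ 0.862, again giving ≈ 30.5°.

≈ 31°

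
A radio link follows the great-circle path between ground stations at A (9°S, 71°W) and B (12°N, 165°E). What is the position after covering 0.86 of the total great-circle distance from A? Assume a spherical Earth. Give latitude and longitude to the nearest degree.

Convert each endpoint to a unit vector on the sphere (x = cos φ cos λ, y = cos φ sin λ, z = sin φ).
The central angle between the endpoints is δ = arccos(p₁·p₂) ≈ 2.181 rad (124.9°).
Interpolate at f = 0.86 with slerp weights a = sin((1−f)δ)/sin δ ≈ 0.367, b = sin(fδ)/sin δ ≈ 1.164.
p = a·p₁ + b·p₂ ≈ (-0.982, -0.048, 0.185); φ = arcsin(p_z) ≈ 10.64°, λ = atan2(p_y, p_x) ≈ -177.21°.

≈ (11°N, 177°W)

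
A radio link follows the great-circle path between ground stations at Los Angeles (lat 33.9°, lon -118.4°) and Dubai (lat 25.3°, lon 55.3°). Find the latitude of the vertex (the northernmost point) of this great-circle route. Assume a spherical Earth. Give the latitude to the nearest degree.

The great circle lies in the plane with unit normal n̂ = (p₁ × p₂)/|p₁ × p₂|.
Here n̂_z ≈ +0.096; the vertex latitude is φ_max = arccos|n̂_z| ≈ 84.5°.
Check via Clairaut: cos φ_max = |cos φ₁| · sin C = cos(33.9°)·sin(6.6°) ≈ 0.096, again giving ≈ 84.5°.

≈ 85°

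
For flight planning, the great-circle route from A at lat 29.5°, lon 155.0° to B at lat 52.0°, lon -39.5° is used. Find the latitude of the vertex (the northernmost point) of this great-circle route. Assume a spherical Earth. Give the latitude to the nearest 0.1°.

The great circle lies in the plane with unit normal n̂ = (p₁ × p₂)/|p₁ × p₂|.
Here n̂_z ≈ +0.135; the vertex latitude is φ_max = arccos|n̂_z| ≈ 82.2°.

≈ 82.2°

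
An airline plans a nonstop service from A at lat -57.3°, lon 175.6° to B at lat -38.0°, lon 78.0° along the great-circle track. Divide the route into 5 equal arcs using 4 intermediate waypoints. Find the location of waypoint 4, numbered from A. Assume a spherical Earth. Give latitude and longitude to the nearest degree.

≈ lat -47°, lon 89°

The haversine formula gives a central angle δ ≈ 1.091 rad (62.5°) between the endpoints.
Interpolate at f = 4/5 with slerp weights a = sin((1−f)δ)/sin δ ≈ 0.244, b = sin(fδ)/sin δ ≈ 0.864.
p = a·p₁ + b·p₂ ≈ (0.010, 0.676, -0.737); φ = arcsin(p_z) ≈ -47.48°, λ = atan2(p_y, p_x) ≈ 89.15°.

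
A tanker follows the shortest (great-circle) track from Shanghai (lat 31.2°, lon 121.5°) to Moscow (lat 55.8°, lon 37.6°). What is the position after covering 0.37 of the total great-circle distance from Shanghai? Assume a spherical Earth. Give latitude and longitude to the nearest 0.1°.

≈ lat 47.1°, lon 100.3°

Write both endpoints as unit vectors p₁, p₂ with components (cos φ cos λ, cos φ sin λ, sin φ).
The central angle between the endpoints is δ = arccos(p₁·p₂) ≈ 1.071 rad (61.3°).
Interpolate at f = 0.37 with slerp weights a = sin((1−f)δ)/sin δ ≈ 0.712, b = sin(fδ)/sin δ ≈ 0.440.
p = a·p₁ + b·p₂ ≈ (-0.122, 0.670, 0.732); φ = arcsin(p_z) ≈ 47.08°, λ = atan2(p_y, p_x) ≈ 100.34°.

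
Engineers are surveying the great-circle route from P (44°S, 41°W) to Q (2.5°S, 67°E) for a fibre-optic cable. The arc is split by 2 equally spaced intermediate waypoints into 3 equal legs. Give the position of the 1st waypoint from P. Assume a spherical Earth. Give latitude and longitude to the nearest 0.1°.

Convert each endpoint to a unit vector on the sphere (x = cos φ cos λ, y = cos φ sin λ, z = sin φ).
The central angle between the endpoints is δ = arccos(p₁·p₂) ≈ 1.764 rad (101.1°).
Interpolate at f = 1/3 with slerp weights a = sin((1−f)δ)/sin δ ≈ 0.940, b = sin(fδ)/sin δ ≈ 0.565.
p = a·p₁ + b·p₂ ≈ (0.731, 0.076, -0.678); φ = arcsin(p_z) ≈ -42.68°, λ = atan2(p_y, p_x) ≈ 5.92°.

≈ (42.7°S, 5.9°E)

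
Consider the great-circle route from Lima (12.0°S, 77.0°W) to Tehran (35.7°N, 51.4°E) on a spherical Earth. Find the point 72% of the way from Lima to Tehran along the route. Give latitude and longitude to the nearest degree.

≈ 36°N, 7°E

The haversine formula gives a central angle δ ≈ 2.233 rad (127.9°) between the endpoints.
Interpolate at f = 0.72 with slerp weights a = sin((1−f)δ)/sin δ ≈ 0.742, b = sin(fδ)/sin δ ≈ 1.267.
p = a·p₁ + b·p₂ ≈ (0.805, 0.097, 0.585); φ = arcsin(p_z) ≈ 35.81°, λ = atan2(p_y, p_x) ≈ 6.86°.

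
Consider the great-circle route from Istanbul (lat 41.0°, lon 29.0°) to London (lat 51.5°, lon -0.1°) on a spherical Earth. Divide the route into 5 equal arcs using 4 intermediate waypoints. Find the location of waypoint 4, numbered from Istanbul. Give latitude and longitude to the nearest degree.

≈ lat 50°, lon 7°

The haversine formula gives a central angle δ ≈ 0.393 rad (22.5°) between the endpoints.
Interpolate at f = 4/5 with slerp weights a = sin((1−f)δ)/sin δ ≈ 0.205, b = sin(fδ)/sin δ ≈ 0.807.
p = a·p₁ + b·p₂ ≈ (0.638, 0.074, 0.766); φ = arcsin(p_z) ≈ 50.04°, λ = atan2(p_y, p_x) ≈ 6.63°.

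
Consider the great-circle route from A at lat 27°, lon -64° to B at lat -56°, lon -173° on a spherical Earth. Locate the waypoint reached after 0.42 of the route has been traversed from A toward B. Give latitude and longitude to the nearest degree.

Write both endpoints as unit vectors p₁, p₂ with components (cos φ cos λ, cos φ sin λ, sin φ).
The central angle between the endpoints is δ = arccos(p₁·p₂) ≈ 2.140 rad (122.6°).
Interpolate at f = 0.42 with slerp weights a = sin((1−f)δ)/sin δ ≈ 1.123, b = sin(fδ)/sin δ ≈ 0.929.
p = a·p₁ + b·p₂ ≈ (-0.077, -0.963, -0.260); φ = arcsin(p_z) ≈ -15.08°, λ = atan2(p_y, p_x) ≈ -94.57°.

≈ lat -15°, lon -95°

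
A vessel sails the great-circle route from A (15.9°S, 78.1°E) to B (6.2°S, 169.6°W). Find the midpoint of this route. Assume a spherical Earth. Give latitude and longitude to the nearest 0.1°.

≈ (19.3°S, 135.7°E)

The haversine formula gives a central angle δ ≈ 1.911 rad (109.5°) between the endpoints.
Interpolate at f = 1/2 with slerp weights a = sin((1−f)δ)/sin δ ≈ 0.866, b = sin(fδ)/sin δ ≈ 0.866.
p = a·p₁ + b·p₂ ≈ (-0.675, 0.660, -0.331); φ = arcsin(p_z) ≈ -19.31°, λ = atan2(p_y, p_x) ≈ 135.67°.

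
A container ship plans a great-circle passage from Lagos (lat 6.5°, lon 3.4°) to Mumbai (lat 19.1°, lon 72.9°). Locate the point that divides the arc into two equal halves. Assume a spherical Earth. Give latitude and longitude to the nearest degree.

≈ lat 15°, lon 37°

Convert each endpoint to a unit vector on the sphere (x = cos φ cos λ, y = cos φ sin λ, z = sin φ).
The central angle between the endpoints is δ = arccos(p₁·p₂) ≈ 1.196 rad (68.5°).
Interpolate at f = 1/2 with slerp weights a = sin((1−f)δ)/sin δ ≈ 0.605, b = sin(fδ)/sin δ ≈ 0.605.
p = a·p₁ + b·p₂ ≈ (0.768, 0.582, 0.266); φ = arcsin(p_z) ≈ 15.45°, λ = atan2(p_y, p_x) ≈ 37.15°.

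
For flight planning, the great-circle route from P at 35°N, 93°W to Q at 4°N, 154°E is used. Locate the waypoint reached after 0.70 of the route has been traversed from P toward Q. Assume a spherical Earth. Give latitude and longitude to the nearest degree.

≈ 23°N, 179°W

Write both endpoints as unit vectors p₁, p₂ with components (cos φ cos λ, cos φ sin λ, sin φ).
The central angle between the endpoints is δ = arccos(p₁·p₂) ≈ 1.854 rad (106.2°).
Interpolate at f = 0.70 with slerp weights a = sin((1−f)δ)/sin δ ≈ 0.550, b = sin(fδ)/sin δ ≈ 1.003.
p = a·p₁ + b·p₂ ≈ (-0.923, -0.011, 0.385); φ = arcsin(p_z) ≈ 22.66°, λ = atan2(p_y, p_x) ≈ -179.30°.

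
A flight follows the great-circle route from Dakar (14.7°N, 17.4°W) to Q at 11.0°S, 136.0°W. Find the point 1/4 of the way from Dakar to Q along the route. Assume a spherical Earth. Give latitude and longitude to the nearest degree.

The haversine formula gives a central angle δ ≈ 2.098 rad (120.2°) between the endpoints.
Interpolate at f = 1/4 with slerp weights a = sin((1−f)δ)/sin δ ≈ 1.157, b = sin(fδ)/sin δ ≈ 0.579.
p = a·p₁ + b·p₂ ≈ (0.659, -0.730, 0.183); φ = arcsin(p_z) ≈ 10.55°, λ = atan2(p_y, p_x) ≈ -47.92°.

≈ 11°N, 48°W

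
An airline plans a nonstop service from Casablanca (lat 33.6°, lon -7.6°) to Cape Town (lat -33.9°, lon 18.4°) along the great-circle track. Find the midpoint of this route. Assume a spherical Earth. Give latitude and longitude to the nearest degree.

≈ lat 0°, lon 5°

Convert each endpoint to a unit vector on the sphere (x = cos φ cos λ, y = cos φ sin λ, z = sin φ).
The central angle between the endpoints is δ = arccos(p₁·p₂) ≈ 1.253 rad (71.8°).
Interpolate at f = 1/2 with slerp weights a = sin((1−f)δ)/sin δ ≈ 0.617, b = sin(fδ)/sin δ ≈ 0.617.
p = a·p₁ + b·p₂ ≈ (0.996, 0.094, -0.003); φ = arcsin(p_z) ≈ -0.15°, λ = atan2(p_y, p_x) ≈ 5.38°.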